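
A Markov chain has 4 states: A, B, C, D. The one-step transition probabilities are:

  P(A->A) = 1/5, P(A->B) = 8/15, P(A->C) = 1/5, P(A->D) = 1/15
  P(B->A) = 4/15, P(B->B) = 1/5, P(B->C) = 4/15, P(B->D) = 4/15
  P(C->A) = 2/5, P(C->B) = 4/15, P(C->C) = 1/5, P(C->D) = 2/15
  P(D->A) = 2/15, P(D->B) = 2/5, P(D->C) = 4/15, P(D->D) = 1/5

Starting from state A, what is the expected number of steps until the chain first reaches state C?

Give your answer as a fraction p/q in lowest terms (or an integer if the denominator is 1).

Let h_i = expected steps to first reach C from state i.
Boundary: h_C = 0.
First-step equations for the other states:
  h_A = 1 + 1/5*h_A + 8/15*h_B + 1/5*h_C + 1/15*h_D
  h_B = 1 + 4/15*h_A + 1/5*h_B + 4/15*h_C + 4/15*h_D
  h_D = 1 + 2/15*h_A + 2/5*h_B + 4/15*h_C + 1/5*h_D

Substituting h_C = 0 and rearranging gives the linear system (I - Q) h = 1:
  [4/5, -8/15, -1/15] . (h_A, h_B, h_D) = 1
  [-4/15, 4/5, -4/15] . (h_A, h_B, h_D) = 1
  [-2/15, -2/5, 4/5] . (h_A, h_B, h_D) = 1

Solving yields:
  h_A = 1995/472
  h_B = 1875/472
  h_D = 465/118

Starting state is A, so the expected hitting time is h_A = 1995/472.

Answer: 1995/472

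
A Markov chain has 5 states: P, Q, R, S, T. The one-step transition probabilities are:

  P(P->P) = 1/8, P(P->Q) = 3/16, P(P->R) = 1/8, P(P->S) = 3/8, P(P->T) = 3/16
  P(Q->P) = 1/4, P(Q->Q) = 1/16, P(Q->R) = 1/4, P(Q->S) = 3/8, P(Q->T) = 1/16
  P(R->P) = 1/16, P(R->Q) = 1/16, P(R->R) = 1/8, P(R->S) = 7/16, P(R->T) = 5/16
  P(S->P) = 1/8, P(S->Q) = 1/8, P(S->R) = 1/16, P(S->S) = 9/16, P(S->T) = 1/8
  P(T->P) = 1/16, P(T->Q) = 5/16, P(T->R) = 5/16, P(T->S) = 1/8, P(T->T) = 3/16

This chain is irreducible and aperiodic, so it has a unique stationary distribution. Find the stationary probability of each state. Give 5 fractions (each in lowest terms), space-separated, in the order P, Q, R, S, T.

The stationary distribution satisfies pi = pi * P, i.e.:
  pi_P = 1/8*pi_P + 1/4*pi_Q + 1/16*pi_R + 1/8*pi_S + 1/16*pi_T
  pi_Q = 3/16*pi_P + 1/16*pi_Q + 1/16*pi_R + 1/8*pi_S + 5/16*pi_T
  pi_R = 1/8*pi_P + 1/4*pi_Q + 1/8*pi_R + 1/16*pi_S + 5/16*pi_T
  pi_S = 3/8*pi_P + 3/8*pi_Q + 7/16*pi_R + 9/16*pi_S + 1/8*pi_T
  pi_T = 3/16*pi_P + 1/16*pi_Q + 5/16*pi_R + 1/8*pi_S + 3/16*pi_T
with normalization: pi_P + pi_Q + pi_R + pi_S + pi_T = 1.

Using the first 4 balance equations plus normalization, the linear system A*pi = b is:
  [-7/8, 1/4, 1/16, 1/8, 1/16] . pi = 0
  [3/16, -15/16, 1/16, 1/8, 5/16] . pi = 0
  [1/8, 1/4, -7/8, 1/16, 5/16] . pi = 0
  [3/8, 3/8, 7/16, -7/16, 1/8] . pi = 0
  [1, 1, 1, 1, 1] . pi = 1

Solving yields:
  pi_P = 53/428
  pi_Q = 1425/9844
  pi_R = 723/4922
  pi_S = 2083/4922
  pi_T = 397/2461

Verification (pi * P):
  53/428*1/8 + 1425/9844*1/4 + 723/4922*1/16 + 2083/4922*1/8 + 397/2461*1/16 = 53/428 = pi_P  (ok)
  53/428*3/16 + 1425/9844*1/16 + 723/4922*1/16 + 2083/4922*1/8 + 397/2461*5/16 = 1425/9844 = pi_Q  (ok)
  53/428*1/8 + 1425/9844*1/4 + 723/4922*1/8 + 2083/4922*1/16 + 397/2461*5/16 = 723/4922 = pi_R  (ok)
  53/428*3/8 + 1425/9844*3/8 + 723/4922*7/16 + 2083/4922*9/16 + 397/2461*1/8 = 2083/4922 = pi_S  (ok)
  53/428*3/16 + 1425/9844*1/16 + 723/4922*5/16 + 2083/4922*1/8 + 397/2461*3/16 = 397/2461 = pi_T  (ok)

Answer: 53/428 1425/9844 723/4922 2083/4922 397/2461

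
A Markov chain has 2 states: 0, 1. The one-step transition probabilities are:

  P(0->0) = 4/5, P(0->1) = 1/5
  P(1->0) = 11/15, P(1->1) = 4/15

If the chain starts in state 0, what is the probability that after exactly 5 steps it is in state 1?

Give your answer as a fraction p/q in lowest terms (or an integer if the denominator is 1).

Computing P^5 by repeated multiplication:
P^1 =
  0: [4/5, 1/5]
  1: [11/15, 4/15]
P^2 =
  0: [59/75, 16/75]
  1: [176/225, 49/225]
P^3 =
  0: [884/1125, 241/1125]
  1: [2651/3375, 724/3375]
P^4 =
  0: [13259/16875, 3616/16875]
  1: [39776/50625, 10849/50625]
P^5 =
  0: [198884/253125, 54241/253125]
  1: [596651/759375, 162724/759375]

(P^5)[0 -> 1] = 54241/253125

Answer: 54241/253125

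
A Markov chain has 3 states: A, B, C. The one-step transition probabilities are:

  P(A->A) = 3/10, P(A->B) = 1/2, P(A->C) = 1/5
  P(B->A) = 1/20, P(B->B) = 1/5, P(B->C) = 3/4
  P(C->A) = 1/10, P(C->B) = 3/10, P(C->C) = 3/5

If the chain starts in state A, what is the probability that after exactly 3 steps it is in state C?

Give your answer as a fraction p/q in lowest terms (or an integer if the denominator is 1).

Answer: 237/400

Derivation:
Computing P^3 by repeated multiplication:
P^1 =
  A: [3/10, 1/2, 1/5]
  B: [1/20, 1/5, 3/4]
  C: [1/10, 3/10, 3/5]
P^2 =
  A: [27/200, 31/100, 111/200]
  B: [1/10, 29/100, 61/100]
  C: [21/200, 29/100, 121/200]
P^3 =
  A: [223/2000, 37/125, 237/400]
  B: [211/2000, 291/1000, 1207/2000]
  C: [213/2000, 73/250, 1203/2000]

(P^3)[A -> C] = 237/400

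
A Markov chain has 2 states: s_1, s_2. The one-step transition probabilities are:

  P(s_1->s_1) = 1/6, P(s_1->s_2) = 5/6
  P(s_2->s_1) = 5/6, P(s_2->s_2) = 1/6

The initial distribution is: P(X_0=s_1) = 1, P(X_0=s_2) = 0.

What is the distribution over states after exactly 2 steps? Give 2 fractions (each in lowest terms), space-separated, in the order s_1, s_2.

Answer: 13/18 5/18

Derivation:
Propagating the distribution step by step (d_{t+1} = d_t * P):
d_0 = (s_1=1, s_2=0)
  d_1[s_1] = 1*1/6 + 0*5/6 = 1/6
  d_1[s_2] = 1*5/6 + 0*1/6 = 5/6
d_1 = (s_1=1/6, s_2=5/6)
  d_2[s_1] = 1/6*1/6 + 5/6*5/6 = 13/18
  d_2[s_2] = 1/6*5/6 + 5/6*1/6 = 5/18
d_2 = (s_1=13/18, s_2=5/18)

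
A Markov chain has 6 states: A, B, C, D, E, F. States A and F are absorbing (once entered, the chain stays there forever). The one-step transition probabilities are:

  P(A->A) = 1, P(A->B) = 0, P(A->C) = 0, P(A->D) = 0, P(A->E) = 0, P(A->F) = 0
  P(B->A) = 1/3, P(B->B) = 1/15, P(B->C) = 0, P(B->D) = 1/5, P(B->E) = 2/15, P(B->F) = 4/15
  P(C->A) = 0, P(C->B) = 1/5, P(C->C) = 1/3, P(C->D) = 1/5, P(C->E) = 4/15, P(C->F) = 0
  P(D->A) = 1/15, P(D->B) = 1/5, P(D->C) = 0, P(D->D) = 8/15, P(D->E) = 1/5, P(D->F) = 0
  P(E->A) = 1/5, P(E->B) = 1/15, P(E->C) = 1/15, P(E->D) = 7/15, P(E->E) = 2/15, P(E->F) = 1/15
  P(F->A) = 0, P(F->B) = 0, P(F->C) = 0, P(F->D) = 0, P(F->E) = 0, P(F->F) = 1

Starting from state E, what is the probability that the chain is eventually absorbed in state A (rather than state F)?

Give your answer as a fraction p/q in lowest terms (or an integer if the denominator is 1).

Let a_i = P(absorbed in A | start in state i).
Boundary conditions: a_A = 1, a_F = 0.
For each transient state i, a_i = sum_j P(i->j) * a_j:
  a_B = 1/3*a_A + 1/15*a_B + 0*a_C + 1/5*a_D + 2/15*a_E + 4/15*a_F
  a_C = 0*a_A + 1/5*a_B + 1/3*a_C + 1/5*a_D + 4/15*a_E + 0*a_F
  a_D = 1/15*a_A + 1/5*a_B + 0*a_C + 8/15*a_D + 1/5*a_E + 0*a_F
  a_E = 1/5*a_A + 1/15*a_B + 1/15*a_C + 7/15*a_D + 2/15*a_E + 1/15*a_F

Substituting a_A = 1 and a_F = 0, rearrange to (I - Q) a = r where r[i] = P(i -> A):
  [14/15, 0, -1/5, -2/15] . (a_B, a_C, a_D, a_E) = 1/3
  [-1/5, 2/3, -1/5, -4/15] . (a_B, a_C, a_D, a_E) = 0
  [-1/5, 0, 7/15, -1/5] . (a_B, a_C, a_D, a_E) = 1/15
  [-1/15, -1/15, -7/15, 13/15] . (a_B, a_C, a_D, a_E) = 1/5

Solving yields:
  a_B = 4529/7411
  a_C = 5050/7411
  a_D = 5263/7411
  a_E = 5281/7411

Starting state is E, so the absorption probability is a_E = 5281/7411.

Answer: 5281/7411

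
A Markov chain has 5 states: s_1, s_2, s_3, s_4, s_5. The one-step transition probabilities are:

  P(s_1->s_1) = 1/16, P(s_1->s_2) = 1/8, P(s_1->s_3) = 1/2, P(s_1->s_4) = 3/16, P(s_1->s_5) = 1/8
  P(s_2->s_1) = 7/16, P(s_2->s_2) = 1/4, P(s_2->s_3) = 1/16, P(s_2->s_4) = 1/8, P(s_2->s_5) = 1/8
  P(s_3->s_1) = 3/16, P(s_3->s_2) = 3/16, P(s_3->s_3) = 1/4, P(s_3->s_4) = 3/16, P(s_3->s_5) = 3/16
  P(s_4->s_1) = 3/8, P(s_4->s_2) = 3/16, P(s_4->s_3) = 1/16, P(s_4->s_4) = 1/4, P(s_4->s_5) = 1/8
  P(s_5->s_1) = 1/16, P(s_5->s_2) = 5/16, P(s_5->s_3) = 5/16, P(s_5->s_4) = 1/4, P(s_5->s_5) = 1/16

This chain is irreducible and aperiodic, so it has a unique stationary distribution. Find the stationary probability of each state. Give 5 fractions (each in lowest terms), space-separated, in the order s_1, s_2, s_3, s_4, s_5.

The stationary distribution satisfies pi = pi * P, i.e.:
  pi_s_1 = 1/16*pi_s_1 + 7/16*pi_s_2 + 3/16*pi_s_3 + 3/8*pi_s_4 + 1/16*pi_s_5
  pi_s_2 = 1/8*pi_s_1 + 1/4*pi_s_2 + 3/16*pi_s_3 + 3/16*pi_s_4 + 5/16*pi_s_5
  pi_s_3 = 1/2*pi_s_1 + 1/16*pi_s_2 + 1/4*pi_s_3 + 1/16*pi_s_4 + 5/16*pi_s_5
  pi_s_4 = 3/16*pi_s_1 + 1/8*pi_s_2 + 3/16*pi_s_3 + 1/4*pi_s_4 + 1/4*pi_s_5
  pi_s_5 = 1/8*pi_s_1 + 1/8*pi_s_2 + 3/16*pi_s_3 + 1/8*pi_s_4 + 1/16*pi_s_5
with normalization: pi_s_1 + pi_s_2 + pi_s_3 + pi_s_4 + pi_s_5 = 1.

Using the first 4 balance equations plus normalization, the linear system A*pi = b is:
  [-15/16, 7/16, 3/16, 3/8, 1/16] . pi = 0
  [1/8, -3/4, 3/16, 3/16, 5/16] . pi = 0
  [1/2, 1/16, -3/4, 1/16, 5/16] . pi = 0
  [3/16, 1/8, 3/16, -3/4, 1/4] . pi = 0
  [1, 1, 1, 1, 1] . pi = 1

Solving yields:
  pi_s_1 = 17085/74438
  pi_s_2 = 2151/10634
  pi_s_3 = 17945/74438
  pi_s_4 = 7269/37219
  pi_s_5 = 9813/74438

Verification (pi * P):
  17085/74438*1/16 + 2151/10634*7/16 + 17945/74438*3/16 + 7269/37219*3/8 + 9813/74438*1/16 = 17085/74438 = pi_s_1  (ok)
  17085/74438*1/8 + 2151/10634*1/4 + 17945/74438*3/16 + 7269/37219*3/16 + 9813/74438*5/16 = 2151/10634 = pi_s_2  (ok)
  17085/74438*1/2 + 2151/10634*1/16 + 17945/74438*1/4 + 7269/37219*1/16 + 9813/74438*5/16 = 17945/74438 = pi_s_3  (ok)
  17085/74438*3/16 + 2151/10634*1/8 + 17945/74438*3/16 + 7269/37219*1/4 + 9813/74438*1/4 = 7269/37219 = pi_s_4  (ok)
  17085/74438*1/8 + 2151/10634*1/8 + 17945/74438*3/16 + 7269/37219*1/8 + 9813/74438*1/16 = 9813/74438 = pi_s_5  (ok)

Answer: 17085/74438 2151/10634 17945/74438 7269/37219 9813/74438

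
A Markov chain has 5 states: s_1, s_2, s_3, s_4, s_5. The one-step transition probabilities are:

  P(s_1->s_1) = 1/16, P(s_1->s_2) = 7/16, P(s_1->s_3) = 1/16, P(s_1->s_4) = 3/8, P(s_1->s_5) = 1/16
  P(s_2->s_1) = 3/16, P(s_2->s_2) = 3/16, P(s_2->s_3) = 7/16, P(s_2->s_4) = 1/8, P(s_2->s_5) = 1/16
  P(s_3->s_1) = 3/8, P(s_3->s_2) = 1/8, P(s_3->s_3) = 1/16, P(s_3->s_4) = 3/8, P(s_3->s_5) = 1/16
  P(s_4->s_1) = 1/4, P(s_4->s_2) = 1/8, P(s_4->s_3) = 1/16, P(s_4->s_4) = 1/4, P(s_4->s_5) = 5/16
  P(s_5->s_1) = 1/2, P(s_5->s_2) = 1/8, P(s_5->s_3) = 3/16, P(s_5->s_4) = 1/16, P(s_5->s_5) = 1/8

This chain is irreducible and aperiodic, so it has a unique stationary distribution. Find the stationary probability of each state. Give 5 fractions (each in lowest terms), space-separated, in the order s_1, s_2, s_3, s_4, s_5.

Answer: 11623/47630 2045/9526 7603/47630 2369/9526 3167/23815

Derivation:
The stationary distribution satisfies pi = pi * P, i.e.:
  pi_s_1 = 1/16*pi_s_1 + 3/16*pi_s_2 + 3/8*pi_s_3 + 1/4*pi_s_4 + 1/2*pi_s_5
  pi_s_2 = 7/16*pi_s_1 + 3/16*pi_s_2 + 1/8*pi_s_3 + 1/8*pi_s_4 + 1/8*pi_s_5
  pi_s_3 = 1/16*pi_s_1 + 7/16*pi_s_2 + 1/16*pi_s_3 + 1/16*pi_s_4 + 3/16*pi_s_5
  pi_s_4 = 3/8*pi_s_1 + 1/8*pi_s_2 + 3/8*pi_s_3 + 1/4*pi_s_4 + 1/16*pi_s_5
  pi_s_5 = 1/16*pi_s_1 + 1/16*pi_s_2 + 1/16*pi_s_3 + 5/16*pi_s_4 + 1/8*pi_s_5
with normalization: pi_s_1 + pi_s_2 + pi_s_3 + pi_s_4 + pi_s_5 = 1.

Using the first 4 balance equations plus normalization, the linear system A*pi = b is:
  [-15/16, 3/16, 3/8, 1/4, 1/2] . pi = 0
  [7/16, -13/16, 1/8, 1/8, 1/8] . pi = 0
  [1/16, 7/16, -15/16, 1/16, 3/16] . pi = 0
  [3/8, 1/8, 3/8, -3/4, 1/16] . pi = 0
  [1, 1, 1, 1, 1] . pi = 1

Solving yields:
  pi_s_1 = 11623/47630
  pi_s_2 = 2045/9526
  pi_s_3 = 7603/47630
  pi_s_4 = 2369/9526
  pi_s_5 = 3167/23815

Verification (pi * P):
  11623/47630*1/16 + 2045/9526*3/16 + 7603/47630*3/8 + 2369/9526*1/4 + 3167/23815*1/2 = 11623/47630 = pi_s_1  (ok)
  11623/47630*7/16 + 2045/9526*3/16 + 7603/47630*1/8 + 2369/9526*1/8 + 3167/23815*1/8 = 2045/9526 = pi_s_2  (ok)
  11623/47630*1/16 + 2045/9526*7/16 + 7603/47630*1/16 + 2369/9526*1/16 + 3167/23815*3/16 = 7603/47630 = pi_s_3  (ok)
  11623/47630*3/8 + 2045/9526*1/8 + 7603/47630*3/8 + 2369/9526*1/4 + 3167/23815*1/16 = 2369/9526 = pi_s_4  (ok)
  11623/47630*1/16 + 2045/9526*1/16 + 7603/47630*1/16 + 2369/9526*5/16 + 3167/23815*1/8 = 3167/23815 = pi_s_5  (ok)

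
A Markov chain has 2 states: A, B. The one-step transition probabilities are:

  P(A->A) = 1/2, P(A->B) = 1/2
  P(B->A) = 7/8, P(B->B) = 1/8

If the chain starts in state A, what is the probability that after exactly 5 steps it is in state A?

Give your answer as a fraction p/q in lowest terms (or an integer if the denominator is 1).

Answer: 5191/8192

Derivation:
Computing P^5 by repeated multiplication:
P^1 =
  A: [1/2, 1/2]
  B: [7/8, 1/8]
P^2 =
  A: [11/16, 5/16]
  B: [35/64, 29/64]
P^3 =
  A: [79/128, 49/128]
  B: [343/512, 169/512]
P^4 =
  A: [659/1024, 365/1024]
  B: [2555/4096, 1541/4096]
P^5 =
  A: [5191/8192, 3001/8192]
  B: [21007/32768, 11761/32768]

(P^5)[A -> A] = 5191/8192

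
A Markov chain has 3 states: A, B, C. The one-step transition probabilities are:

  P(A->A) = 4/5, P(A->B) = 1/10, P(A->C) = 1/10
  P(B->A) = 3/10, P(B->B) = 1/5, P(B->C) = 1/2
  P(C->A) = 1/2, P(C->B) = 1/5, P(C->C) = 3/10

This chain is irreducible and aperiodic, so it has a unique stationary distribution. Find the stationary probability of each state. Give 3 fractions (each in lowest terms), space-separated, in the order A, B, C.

The stationary distribution satisfies pi = pi * P, i.e.:
  pi_A = 4/5*pi_A + 3/10*pi_B + 1/2*pi_C
  pi_B = 1/10*pi_A + 1/5*pi_B + 1/5*pi_C
  pi_C = 1/10*pi_A + 1/2*pi_B + 3/10*pi_C
with normalization: pi_A + pi_B + pi_C = 1.

Using the first 2 balance equations plus normalization, the linear system A*pi = b is:
  [-1/5, 3/10, 1/2] . pi = 0
  [1/10, -4/5, 1/5] . pi = 0
  [1, 1, 1] . pi = 1

Solving yields:
  pi_A = 23/34
  pi_B = 9/68
  pi_C = 13/68

Verification (pi * P):
  23/34*4/5 + 9/68*3/10 + 13/68*1/2 = 23/34 = pi_A  (ok)
  23/34*1/10 + 9/68*1/5 + 13/68*1/5 = 9/68 = pi_B  (ok)
  23/34*1/10 + 9/68*1/2 + 13/68*3/10 = 13/68 = pi_C  (ok)

Answer: 23/34 9/68 13/68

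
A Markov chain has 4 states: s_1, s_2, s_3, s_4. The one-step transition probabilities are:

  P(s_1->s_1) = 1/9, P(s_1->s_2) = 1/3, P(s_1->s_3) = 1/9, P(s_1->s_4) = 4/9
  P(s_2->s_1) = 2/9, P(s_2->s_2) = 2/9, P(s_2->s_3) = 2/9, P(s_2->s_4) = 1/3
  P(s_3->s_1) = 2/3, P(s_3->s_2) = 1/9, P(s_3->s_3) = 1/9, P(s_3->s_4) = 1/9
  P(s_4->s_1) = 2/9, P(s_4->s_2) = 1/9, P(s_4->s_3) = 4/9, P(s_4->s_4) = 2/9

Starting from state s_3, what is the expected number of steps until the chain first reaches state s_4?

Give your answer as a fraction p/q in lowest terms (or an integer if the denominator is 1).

Answer: 135/38

Derivation:
Let h_i = expected steps to first reach s_4 from state i.
Boundary: h_s_4 = 0.
First-step equations for the other states:
  h_s_1 = 1 + 1/9*h_s_1 + 1/3*h_s_2 + 1/9*h_s_3 + 4/9*h_s_4
  h_s_2 = 1 + 2/9*h_s_1 + 2/9*h_s_2 + 2/9*h_s_3 + 1/3*h_s_4
  h_s_3 = 1 + 2/3*h_s_1 + 1/9*h_s_2 + 1/9*h_s_3 + 1/9*h_s_4

Substituting h_s_4 = 0 and rearranging gives the linear system (I - Q) h = 1:
  [8/9, -1/3, -1/9] . (h_s_1, h_s_2, h_s_3) = 1
  [-2/9, 7/9, -2/9] . (h_s_1, h_s_2, h_s_3) = 1
  [-2/3, -1/9, 8/9] . (h_s_1, h_s_2, h_s_3) = 1

Solving yields:
  h_s_1 = 207/76
  h_s_2 = 117/38
  h_s_3 = 135/38

Starting state is s_3, so the expected hitting time is h_s_3 = 135/38.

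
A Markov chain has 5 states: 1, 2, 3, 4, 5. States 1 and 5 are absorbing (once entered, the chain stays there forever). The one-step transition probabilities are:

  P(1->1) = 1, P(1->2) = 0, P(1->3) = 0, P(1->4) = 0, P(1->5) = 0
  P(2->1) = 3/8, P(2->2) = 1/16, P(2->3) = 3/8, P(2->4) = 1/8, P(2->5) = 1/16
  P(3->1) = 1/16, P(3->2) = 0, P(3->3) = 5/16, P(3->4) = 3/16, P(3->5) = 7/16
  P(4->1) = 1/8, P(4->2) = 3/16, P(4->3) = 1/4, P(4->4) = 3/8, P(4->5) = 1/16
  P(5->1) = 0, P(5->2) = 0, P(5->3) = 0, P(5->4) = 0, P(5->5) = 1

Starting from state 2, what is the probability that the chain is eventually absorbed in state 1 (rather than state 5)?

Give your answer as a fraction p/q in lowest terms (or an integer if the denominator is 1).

Let a_i = P(absorbed in 1 | start in state i).
Boundary conditions: a_1 = 1, a_5 = 0.
For each transient state i, a_i = sum_j P(i->j) * a_j:
  a_2 = 3/8*a_1 + 1/16*a_2 + 3/8*a_3 + 1/8*a_4 + 1/16*a_5
  a_3 = 1/16*a_1 + 0*a_2 + 5/16*a_3 + 3/16*a_4 + 7/16*a_5
  a_4 = 1/8*a_1 + 3/16*a_2 + 1/4*a_3 + 3/8*a_4 + 1/16*a_5

Substituting a_1 = 1 and a_5 = 0, rearrange to (I - Q) a = r where r[i] = P(i -> 1):
  [15/16, -3/8, -1/8] . (a_2, a_3, a_4) = 3/8
  [0, 11/16, -3/16] . (a_2, a_3, a_4) = 1/16
  [-3/16, -1/4, 5/8] . (a_2, a_3, a_4) = 1/8

Solving yields:
  a_2 = 368/675
  a_3 = 16/75
  a_4 = 101/225

Starting state is 2, so the absorption probability is a_2 = 368/675.

Answer: 368/675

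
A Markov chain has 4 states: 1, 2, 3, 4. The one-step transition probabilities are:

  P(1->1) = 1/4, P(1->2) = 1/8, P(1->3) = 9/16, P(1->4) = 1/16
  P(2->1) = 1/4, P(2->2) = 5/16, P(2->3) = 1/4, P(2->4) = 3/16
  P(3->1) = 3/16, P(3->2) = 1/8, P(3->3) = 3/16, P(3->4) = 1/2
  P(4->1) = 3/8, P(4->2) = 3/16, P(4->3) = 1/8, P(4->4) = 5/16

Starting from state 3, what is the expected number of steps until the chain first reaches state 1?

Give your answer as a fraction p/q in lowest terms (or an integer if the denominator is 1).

Let h_i = expected steps to first reach 1 from state i.
Boundary: h_1 = 0.
First-step equations for the other states:
  h_2 = 1 + 1/4*h_1 + 5/16*h_2 + 1/4*h_3 + 3/16*h_4
  h_3 = 1 + 3/16*h_1 + 1/8*h_2 + 3/16*h_3 + 1/2*h_4
  h_4 = 1 + 3/8*h_1 + 3/16*h_2 + 1/8*h_3 + 5/16*h_4

Substituting h_1 = 0 and rearranging gives the linear system (I - Q) h = 1:
  [11/16, -1/4, -3/16] . (h_2, h_3, h_4) = 1
  [-1/8, 13/16, -1/2] . (h_2, h_3, h_4) = 1
  [-3/16, -1/8, 11/16] . (h_2, h_3, h_4) = 1

Solving yields:
  h_2 = 992/271
  h_3 = 1008/271
  h_4 = 848/271

Starting state is 3, so the expected hitting time is h_3 = 1008/271.

Answer: 1008/271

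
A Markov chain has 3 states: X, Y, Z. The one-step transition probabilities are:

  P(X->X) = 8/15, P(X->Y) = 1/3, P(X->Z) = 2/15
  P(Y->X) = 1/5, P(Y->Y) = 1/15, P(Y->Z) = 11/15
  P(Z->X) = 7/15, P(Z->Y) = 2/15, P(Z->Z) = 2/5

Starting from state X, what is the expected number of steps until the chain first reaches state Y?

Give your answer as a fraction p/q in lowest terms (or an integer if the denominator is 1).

Let h_i = expected steps to first reach Y from state i.
Boundary: h_Y = 0.
First-step equations for the other states:
  h_X = 1 + 8/15*h_X + 1/3*h_Y + 2/15*h_Z
  h_Z = 1 + 7/15*h_X + 2/15*h_Y + 2/5*h_Z

Substituting h_Y = 0 and rearranging gives the linear system (I - Q) h = 1:
  [7/15, -2/15] . (h_X, h_Z) = 1
  [-7/15, 3/5] . (h_X, h_Z) = 1

Solving yields:
  h_X = 165/49
  h_Z = 30/7

Starting state is X, so the expected hitting time is h_X = 165/49.

Answer: 165/49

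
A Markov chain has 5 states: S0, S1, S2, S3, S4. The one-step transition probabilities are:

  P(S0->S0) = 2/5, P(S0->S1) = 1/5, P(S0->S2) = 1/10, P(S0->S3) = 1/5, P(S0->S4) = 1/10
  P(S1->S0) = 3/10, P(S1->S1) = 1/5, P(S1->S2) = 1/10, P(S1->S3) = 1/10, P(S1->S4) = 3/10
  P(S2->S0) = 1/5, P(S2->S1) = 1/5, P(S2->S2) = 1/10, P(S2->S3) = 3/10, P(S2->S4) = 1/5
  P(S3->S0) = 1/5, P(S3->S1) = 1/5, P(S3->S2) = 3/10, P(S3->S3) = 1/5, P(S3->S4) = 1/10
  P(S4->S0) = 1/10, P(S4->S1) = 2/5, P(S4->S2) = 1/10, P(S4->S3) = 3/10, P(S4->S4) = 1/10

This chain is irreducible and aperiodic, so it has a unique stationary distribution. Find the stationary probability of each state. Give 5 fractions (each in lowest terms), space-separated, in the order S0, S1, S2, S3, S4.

Answer: 152/587 545/2348 83/587 243/1174 377/2348

Derivation:
The stationary distribution satisfies pi = pi * P, i.e.:
  pi_S0 = 2/5*pi_S0 + 3/10*pi_S1 + 1/5*pi_S2 + 1/5*pi_S3 + 1/10*pi_S4
  pi_S1 = 1/5*pi_S0 + 1/5*pi_S1 + 1/5*pi_S2 + 1/5*pi_S3 + 2/5*pi_S4
  pi_S2 = 1/10*pi_S0 + 1/10*pi_S1 + 1/10*pi_S2 + 3/10*pi_S3 + 1/10*pi_S4
  pi_S3 = 1/5*pi_S0 + 1/10*pi_S1 + 3/10*pi_S2 + 1/5*pi_S3 + 3/10*pi_S4
  pi_S4 = 1/10*pi_S0 + 3/10*pi_S1 + 1/5*pi_S2 + 1/10*pi_S3 + 1/10*pi_S4
with normalization: pi_S0 + pi_S1 + pi_S2 + pi_S3 + pi_S4 = 1.

Using the first 4 balance equations plus normalization, the linear system A*pi = b is:
  [-3/5, 3/10, 1/5, 1/5, 1/10] . pi = 0
  [1/5, -4/5, 1/5, 1/5, 2/5] . pi = 0
  [1/10, 1/10, -9/10, 3/10, 1/10] . pi = 0
  [1/5, 1/10, 3/10, -4/5, 3/10] . pi = 0
  [1, 1, 1, 1, 1] . pi = 1

Solving yields:
  pi_S0 = 152/587
  pi_S1 = 545/2348
  pi_S2 = 83/587
  pi_S3 = 243/1174
  pi_S4 = 377/2348

Verification (pi * P):
  152/587*2/5 + 545/2348*3/10 + 83/587*1/5 + 243/1174*1/5 + 377/2348*1/10 = 152/587 = pi_S0  (ok)
  152/587*1/5 + 545/2348*1/5 + 83/587*1/5 + 243/1174*1/5 + 377/2348*2/5 = 545/2348 = pi_S1  (ok)
  152/587*1/10 + 545/2348*1/10 + 83/587*1/10 + 243/1174*3/10 + 377/2348*1/10 = 83/587 = pi_S2  (ok)
  152/587*1/5 + 545/2348*1/10 + 83/587*3/10 + 243/1174*1/5 + 377/2348*3/10 = 243/1174 = pi_S3  (ok)
  152/587*1/10 + 545/2348*3/10 + 83/587*1/5 + 243/1174*1/10 + 377/2348*1/10 = 377/2348 = pi_S4  (ok)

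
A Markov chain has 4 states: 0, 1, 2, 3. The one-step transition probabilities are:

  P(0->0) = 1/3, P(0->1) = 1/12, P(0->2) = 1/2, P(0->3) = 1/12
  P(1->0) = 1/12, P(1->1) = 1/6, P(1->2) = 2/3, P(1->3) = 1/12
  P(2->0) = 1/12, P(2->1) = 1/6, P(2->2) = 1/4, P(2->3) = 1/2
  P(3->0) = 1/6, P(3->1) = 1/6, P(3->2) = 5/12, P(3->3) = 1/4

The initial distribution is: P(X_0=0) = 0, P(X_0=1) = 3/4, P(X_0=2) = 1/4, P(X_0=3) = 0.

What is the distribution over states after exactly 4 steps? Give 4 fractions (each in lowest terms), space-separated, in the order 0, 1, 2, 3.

Propagating the distribution step by step (d_{t+1} = d_t * P):
d_0 = (0=0, 1=3/4, 2=1/4, 3=0)
  d_1[0] = 0*1/3 + 3/4*1/12 + 1/4*1/12 + 0*1/6 = 1/12
  d_1[1] = 0*1/12 + 3/4*1/6 + 1/4*1/6 + 0*1/6 = 1/6
  d_1[2] = 0*1/2 + 3/4*2/3 + 1/4*1/4 + 0*5/12 = 9/16
  d_1[3] = 0*1/12 + 3/4*1/12 + 1/4*1/2 + 0*1/4 = 3/16
d_1 = (0=1/12, 1=1/6, 2=9/16, 3=3/16)
  d_2[0] = 1/12*1/3 + 1/6*1/12 + 9/16*1/12 + 3/16*1/6 = 23/192
  d_2[1] = 1/12*1/12 + 1/6*1/6 + 9/16*1/6 + 3/16*1/6 = 23/144
  d_2[2] = 1/12*1/2 + 1/6*2/3 + 9/16*1/4 + 3/16*5/12 = 107/288
  d_2[3] = 1/12*1/12 + 1/6*1/12 + 9/16*1/2 + 3/16*1/4 = 67/192
d_2 = (0=23/192, 1=23/144, 2=107/288, 3=67/192)
  d_3[0] = 23/192*1/3 + 23/144*1/12 + 107/288*1/12 + 67/192*1/6 = 41/288
  d_3[1] = 23/192*1/12 + 23/144*1/6 + 107/288*1/6 + 67/192*1/6 = 361/2304
  d_3[2] = 23/192*1/2 + 23/144*2/3 + 107/288*1/4 + 67/192*5/12 = 2797/6912
  d_3[3] = 23/192*1/12 + 23/144*1/12 + 107/288*1/2 + 67/192*1/4 = 8/27
d_3 = (0=41/288, 1=361/2304, 2=2797/6912, 3=8/27)
  d_4[0] = 41/288*1/3 + 361/2304*1/12 + 2797/6912*1/12 + 8/27*1/6 = 1489/10368
  d_4[1] = 41/288*1/12 + 361/2304*1/6 + 2797/6912*1/6 + 8/27*1/6 = 535/3456
  d_4[2] = 41/288*1/2 + 361/2304*2/3 + 2797/6912*1/4 + 8/27*5/12 = 33199/82944
  d_4[3] = 41/288*1/12 + 361/2304*1/12 + 2797/6912*1/2 + 8/27*1/4 = 2777/9216
d_4 = (0=1489/10368, 1=535/3456, 2=33199/82944, 3=2777/9216)

Answer: 1489/10368 535/3456 33199/82944 2777/9216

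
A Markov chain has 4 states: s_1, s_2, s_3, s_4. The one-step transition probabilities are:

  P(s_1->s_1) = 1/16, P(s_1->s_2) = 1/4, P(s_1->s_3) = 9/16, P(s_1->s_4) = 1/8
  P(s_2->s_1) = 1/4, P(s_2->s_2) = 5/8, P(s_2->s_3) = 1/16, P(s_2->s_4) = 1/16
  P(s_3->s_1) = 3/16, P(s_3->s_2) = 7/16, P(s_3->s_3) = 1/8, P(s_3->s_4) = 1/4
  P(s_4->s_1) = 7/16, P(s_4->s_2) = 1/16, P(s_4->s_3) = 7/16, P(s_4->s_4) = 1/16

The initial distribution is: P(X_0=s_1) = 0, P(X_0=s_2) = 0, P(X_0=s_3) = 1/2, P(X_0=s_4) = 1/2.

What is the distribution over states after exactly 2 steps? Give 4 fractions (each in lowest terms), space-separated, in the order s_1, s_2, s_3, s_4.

Propagating the distribution step by step (d_{t+1} = d_t * P):
d_0 = (s_1=0, s_2=0, s_3=1/2, s_4=1/2)
  d_1[s_1] = 0*1/16 + 0*1/4 + 1/2*3/16 + 1/2*7/16 = 5/16
  d_1[s_2] = 0*1/4 + 0*5/8 + 1/2*7/16 + 1/2*1/16 = 1/4
  d_1[s_3] = 0*9/16 + 0*1/16 + 1/2*1/8 + 1/2*7/16 = 9/32
  d_1[s_4] = 0*1/8 + 0*1/16 + 1/2*1/4 + 1/2*1/16 = 5/32
d_1 = (s_1=5/16, s_2=1/4, s_3=9/32, s_4=5/32)
  d_2[s_1] = 5/16*1/16 + 1/4*1/4 + 9/32*3/16 + 5/32*7/16 = 13/64
  d_2[s_2] = 5/16*1/4 + 1/4*5/8 + 9/32*7/16 + 5/32*1/16 = 47/128
  d_2[s_3] = 5/16*9/16 + 1/4*1/16 + 9/32*1/8 + 5/32*7/16 = 151/512
  d_2[s_4] = 5/16*1/8 + 1/4*1/16 + 9/32*1/4 + 5/32*1/16 = 69/512
d_2 = (s_1=13/64, s_2=47/128, s_3=151/512, s_4=69/512)

Answer: 13/64 47/128 151/512 69/512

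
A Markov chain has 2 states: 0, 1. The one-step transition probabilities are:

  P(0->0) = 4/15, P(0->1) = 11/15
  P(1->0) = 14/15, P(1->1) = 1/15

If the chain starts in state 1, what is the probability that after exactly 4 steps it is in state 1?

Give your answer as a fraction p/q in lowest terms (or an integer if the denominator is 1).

Computing P^4 by repeated multiplication:
P^1 =
  0: [4/15, 11/15]
  1: [14/15, 1/15]
P^2 =
  0: [34/45, 11/45]
  1: [14/45, 31/45]
P^3 =
  0: [58/135, 77/135]
  1: [98/135, 37/135]
P^4 =
  0: [262/405, 143/405]
  1: [182/405, 223/405]

(P^4)[1 -> 1] = 223/405

Answer: 223/405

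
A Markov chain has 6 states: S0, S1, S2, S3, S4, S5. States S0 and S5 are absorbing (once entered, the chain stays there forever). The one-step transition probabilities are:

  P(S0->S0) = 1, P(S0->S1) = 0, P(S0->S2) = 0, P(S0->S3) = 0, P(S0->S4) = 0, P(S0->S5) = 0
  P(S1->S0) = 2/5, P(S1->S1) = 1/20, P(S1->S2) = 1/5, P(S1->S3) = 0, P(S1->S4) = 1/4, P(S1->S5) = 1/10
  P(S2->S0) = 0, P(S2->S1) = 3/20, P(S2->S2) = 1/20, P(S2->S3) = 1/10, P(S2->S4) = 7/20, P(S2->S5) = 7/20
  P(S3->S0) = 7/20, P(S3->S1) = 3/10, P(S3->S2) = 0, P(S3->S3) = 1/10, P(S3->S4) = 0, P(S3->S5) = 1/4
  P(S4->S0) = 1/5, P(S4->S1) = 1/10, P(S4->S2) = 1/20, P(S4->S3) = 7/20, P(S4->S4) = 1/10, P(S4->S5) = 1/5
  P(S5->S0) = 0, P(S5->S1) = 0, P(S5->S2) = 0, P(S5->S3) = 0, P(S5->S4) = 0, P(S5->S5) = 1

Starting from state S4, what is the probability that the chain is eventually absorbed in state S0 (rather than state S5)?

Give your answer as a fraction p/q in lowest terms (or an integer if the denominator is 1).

Answer: 54799/99894

Derivation:
Let a_i = P(absorbed in S0 | start in state i).
Boundary conditions: a_S0 = 1, a_S5 = 0.
For each transient state i, a_i = sum_j P(i->j) * a_j:
  a_S1 = 2/5*a_S0 + 1/20*a_S1 + 1/5*a_S2 + 0*a_S3 + 1/4*a_S4 + 1/10*a_S5
  a_S2 = 0*a_S0 + 3/20*a_S1 + 1/20*a_S2 + 1/10*a_S3 + 7/20*a_S4 + 7/20*a_S5
  a_S3 = 7/20*a_S0 + 3/10*a_S1 + 0*a_S2 + 1/10*a_S3 + 0*a_S4 + 1/4*a_S5
  a_S4 = 1/5*a_S0 + 1/10*a_S1 + 1/20*a_S2 + 7/20*a_S3 + 1/10*a_S4 + 1/5*a_S5

Substituting a_S0 = 1 and a_S5 = 0, rearrange to (I - Q) a = r where r[i] = P(i -> S0):
  [19/20, -1/5, 0, -1/4] . (a_S1, a_S2, a_S3, a_S4) = 2/5
  [-3/20, 19/20, -1/10, -7/20] . (a_S1, a_S2, a_S3, a_S4) = 0
  [-3/10, 0, 9/10, 0] . (a_S1, a_S2, a_S3, a_S4) = 7/20
  [-1/10, -1/20, -7/20, 9/10] . (a_S1, a_S2, a_S3, a_S4) = 1/5

Solving yields:
  a_S1 = 64201/99894
  a_S2 = 18334/49947
  a_S3 = 30124/49947
  a_S4 = 54799/99894

Starting state is S4, so the absorption probability is a_S4 = 54799/99894.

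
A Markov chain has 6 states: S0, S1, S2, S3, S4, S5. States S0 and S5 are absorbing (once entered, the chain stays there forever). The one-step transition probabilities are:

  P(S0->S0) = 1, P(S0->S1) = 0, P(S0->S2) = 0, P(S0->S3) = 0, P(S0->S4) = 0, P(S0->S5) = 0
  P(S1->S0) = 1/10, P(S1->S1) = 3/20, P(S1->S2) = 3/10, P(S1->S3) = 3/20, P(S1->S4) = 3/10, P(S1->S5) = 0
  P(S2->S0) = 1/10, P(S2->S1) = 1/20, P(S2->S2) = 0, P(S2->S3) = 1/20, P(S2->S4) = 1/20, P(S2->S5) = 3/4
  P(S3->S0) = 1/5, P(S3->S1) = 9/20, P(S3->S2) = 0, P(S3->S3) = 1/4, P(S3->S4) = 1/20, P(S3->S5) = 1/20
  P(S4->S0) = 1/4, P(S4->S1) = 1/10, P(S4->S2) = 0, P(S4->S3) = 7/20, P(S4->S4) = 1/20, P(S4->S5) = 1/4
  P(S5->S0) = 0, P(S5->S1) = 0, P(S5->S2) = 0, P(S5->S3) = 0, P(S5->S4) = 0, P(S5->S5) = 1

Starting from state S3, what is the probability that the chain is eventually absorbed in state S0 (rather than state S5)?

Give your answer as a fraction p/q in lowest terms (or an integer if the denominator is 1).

Answer: 10178/17429

Derivation:
Let a_i = P(absorbed in S0 | start in state i).
Boundary conditions: a_S0 = 1, a_S5 = 0.
For each transient state i, a_i = sum_j P(i->j) * a_j:
  a_S1 = 1/10*a_S0 + 3/20*a_S1 + 3/10*a_S2 + 3/20*a_S3 + 3/10*a_S4 + 0*a_S5
  a_S2 = 1/10*a_S0 + 1/20*a_S1 + 0*a_S2 + 1/20*a_S3 + 1/20*a_S4 + 3/4*a_S5
  a_S3 = 1/5*a_S0 + 9/20*a_S1 + 0*a_S2 + 1/4*a_S3 + 1/20*a_S4 + 1/20*a_S5
  a_S4 = 1/4*a_S0 + 1/10*a_S1 + 0*a_S2 + 7/20*a_S3 + 1/20*a_S4 + 1/4*a_S5

Substituting a_S0 = 1 and a_S5 = 0, rearrange to (I - Q) a = r where r[i] = P(i -> S0):
  [17/20, -3/10, -3/20, -3/10] . (a_S1, a_S2, a_S3, a_S4) = 1/10
  [-1/20, 1, -1/20, -1/20] . (a_S1, a_S2, a_S3, a_S4) = 1/10
  [-9/20, 0, 3/4, -1/20] . (a_S1, a_S2, a_S3, a_S4) = 1/5
  [-1/10, 0, -7/20, 19/20] . (a_S1, a_S2, a_S3, a_S4) = 1/4

Solving yields:
  a_S1 = 8195/17429
  a_S2 = 6243/34858
  a_S3 = 10178/17429
  a_S4 = 9199/17429

Starting state is S3, so the absorption probability is a_S3 = 10178/17429.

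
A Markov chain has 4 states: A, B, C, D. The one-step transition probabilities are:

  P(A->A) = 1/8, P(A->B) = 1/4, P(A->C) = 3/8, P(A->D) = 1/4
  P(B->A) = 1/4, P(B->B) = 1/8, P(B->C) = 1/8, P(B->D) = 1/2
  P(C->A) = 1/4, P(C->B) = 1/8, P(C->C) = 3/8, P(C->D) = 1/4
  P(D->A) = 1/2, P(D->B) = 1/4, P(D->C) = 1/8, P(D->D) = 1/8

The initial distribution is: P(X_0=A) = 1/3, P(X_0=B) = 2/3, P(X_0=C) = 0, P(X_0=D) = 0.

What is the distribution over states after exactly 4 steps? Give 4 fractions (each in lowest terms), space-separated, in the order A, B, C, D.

Propagating the distribution step by step (d_{t+1} = d_t * P):
d_0 = (A=1/3, B=2/3, C=0, D=0)
  d_1[A] = 1/3*1/8 + 2/3*1/4 + 0*1/4 + 0*1/2 = 5/24
  d_1[B] = 1/3*1/4 + 2/3*1/8 + 0*1/8 + 0*1/4 = 1/6
  d_1[C] = 1/3*3/8 + 2/3*1/8 + 0*3/8 + 0*1/8 = 5/24
  d_1[D] = 1/3*1/4 + 2/3*1/2 + 0*1/4 + 0*1/8 = 5/12
d_1 = (A=5/24, B=1/6, C=5/24, D=5/12)
  d_2[A] = 5/24*1/8 + 1/6*1/4 + 5/24*1/4 + 5/12*1/2 = 21/64
  d_2[B] = 5/24*1/4 + 1/6*1/8 + 5/24*1/8 + 5/12*1/4 = 13/64
  d_2[C] = 5/24*3/8 + 1/6*1/8 + 5/24*3/8 + 5/12*1/8 = 11/48
  d_2[D] = 5/24*1/4 + 1/6*1/2 + 5/24*1/4 + 5/12*1/8 = 23/96
d_2 = (A=21/64, B=13/64, C=11/48, D=23/96)
  d_3[A] = 21/64*1/8 + 13/64*1/4 + 11/48*1/4 + 23/96*1/2 = 413/1536
  d_3[B] = 21/64*1/4 + 13/64*1/8 + 11/48*1/8 + 23/96*1/4 = 301/1536
  d_3[C] = 21/64*3/8 + 13/64*1/8 + 11/48*3/8 + 23/96*1/8 = 203/768
  d_3[D] = 21/64*1/4 + 13/64*1/2 + 11/48*1/4 + 23/96*1/8 = 13/48
d_3 = (A=413/1536, B=301/1536, C=203/768, D=13/48)
  d_4[A] = 413/1536*1/8 + 301/1536*1/4 + 203/768*1/4 + 13/48*1/2 = 3491/12288
  d_4[B] = 413/1536*1/4 + 301/1536*1/8 + 203/768*1/8 + 13/48*1/4 = 2365/12288
  d_4[C] = 413/1536*3/8 + 301/1536*1/8 + 203/768*3/8 + 13/48*1/8 = 529/2048
  d_4[D] = 413/1536*1/4 + 301/1536*1/2 + 203/768*1/4 + 13/48*1/8 = 543/2048
d_4 = (A=3491/12288, B=2365/12288, C=529/2048, D=543/2048)

Answer: 3491/12288 2365/12288 529/2048 543/2048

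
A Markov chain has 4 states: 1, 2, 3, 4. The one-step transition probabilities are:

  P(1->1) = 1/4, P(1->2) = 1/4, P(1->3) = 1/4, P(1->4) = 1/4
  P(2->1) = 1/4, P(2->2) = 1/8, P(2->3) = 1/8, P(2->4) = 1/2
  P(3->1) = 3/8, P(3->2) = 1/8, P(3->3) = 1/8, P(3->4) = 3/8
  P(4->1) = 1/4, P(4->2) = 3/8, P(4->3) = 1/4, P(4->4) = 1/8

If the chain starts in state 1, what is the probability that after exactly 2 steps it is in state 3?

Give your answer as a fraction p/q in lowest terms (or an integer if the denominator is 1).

Computing P^2 by repeated multiplication:
P^1 =
  1: [1/4, 1/4, 1/4, 1/4]
  2: [1/4, 1/8, 1/8, 1/2]
  3: [3/8, 1/8, 1/8, 3/8]
  4: [1/4, 3/8, 1/4, 1/8]
P^2 =
  1: [9/32, 7/32, 3/16, 5/16]
  2: [17/64, 9/32, 7/32, 15/64]
  3: [17/64, 17/64, 7/32, 1/4]
  4: [9/32, 3/16, 11/64, 23/64]

(P^2)[1 -> 3] = 3/16

Answer: 3/16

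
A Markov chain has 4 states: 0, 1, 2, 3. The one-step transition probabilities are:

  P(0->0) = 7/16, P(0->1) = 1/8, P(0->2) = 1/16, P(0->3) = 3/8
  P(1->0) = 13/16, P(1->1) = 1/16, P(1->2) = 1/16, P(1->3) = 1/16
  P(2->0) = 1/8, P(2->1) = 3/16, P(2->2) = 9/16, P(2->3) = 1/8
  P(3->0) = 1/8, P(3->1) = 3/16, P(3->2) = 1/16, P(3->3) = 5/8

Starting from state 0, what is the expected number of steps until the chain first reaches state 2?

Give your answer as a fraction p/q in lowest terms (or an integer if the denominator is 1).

Let h_i = expected steps to first reach 2 from state i.
Boundary: h_2 = 0.
First-step equations for the other states:
  h_0 = 1 + 7/16*h_0 + 1/8*h_1 + 1/16*h_2 + 3/8*h_3
  h_1 = 1 + 13/16*h_0 + 1/16*h_1 + 1/16*h_2 + 1/16*h_3
  h_3 = 1 + 1/8*h_0 + 3/16*h_1 + 1/16*h_2 + 5/8*h_3

Substituting h_2 = 0 and rearranging gives the linear system (I - Q) h = 1:
  [9/16, -1/8, -3/8] . (h_0, h_1, h_3) = 1
  [-13/16, 15/16, -1/16] . (h_0, h_1, h_3) = 1
  [-1/8, -3/16, 3/8] . (h_0, h_1, h_3) = 1

Solving yields:
  h_0 = 16
  h_1 = 16
  h_3 = 16

Starting state is 0, so the expected hitting time is h_0 = 16.

Answer: 16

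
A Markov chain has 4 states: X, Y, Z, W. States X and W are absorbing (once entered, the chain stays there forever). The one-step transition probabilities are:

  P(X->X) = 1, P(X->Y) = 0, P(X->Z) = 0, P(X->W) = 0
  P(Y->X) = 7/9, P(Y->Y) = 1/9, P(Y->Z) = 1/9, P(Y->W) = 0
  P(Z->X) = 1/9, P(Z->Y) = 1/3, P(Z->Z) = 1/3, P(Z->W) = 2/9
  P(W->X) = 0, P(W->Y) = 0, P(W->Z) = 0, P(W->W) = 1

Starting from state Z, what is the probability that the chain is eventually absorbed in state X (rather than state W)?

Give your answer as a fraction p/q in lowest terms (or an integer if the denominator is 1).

Answer: 29/45

Derivation:
Let a_i = P(absorbed in X | start in state i).
Boundary conditions: a_X = 1, a_W = 0.
For each transient state i, a_i = sum_j P(i->j) * a_j:
  a_Y = 7/9*a_X + 1/9*a_Y + 1/9*a_Z + 0*a_W
  a_Z = 1/9*a_X + 1/3*a_Y + 1/3*a_Z + 2/9*a_W

Substituting a_X = 1 and a_W = 0, rearrange to (I - Q) a = r where r[i] = P(i -> X):
  [8/9, -1/9] . (a_Y, a_Z) = 7/9
  [-1/3, 2/3] . (a_Y, a_Z) = 1/9

Solving yields:
  a_Y = 43/45
  a_Z = 29/45

Starting state is Z, so the absorption probability is a_Z = 29/45.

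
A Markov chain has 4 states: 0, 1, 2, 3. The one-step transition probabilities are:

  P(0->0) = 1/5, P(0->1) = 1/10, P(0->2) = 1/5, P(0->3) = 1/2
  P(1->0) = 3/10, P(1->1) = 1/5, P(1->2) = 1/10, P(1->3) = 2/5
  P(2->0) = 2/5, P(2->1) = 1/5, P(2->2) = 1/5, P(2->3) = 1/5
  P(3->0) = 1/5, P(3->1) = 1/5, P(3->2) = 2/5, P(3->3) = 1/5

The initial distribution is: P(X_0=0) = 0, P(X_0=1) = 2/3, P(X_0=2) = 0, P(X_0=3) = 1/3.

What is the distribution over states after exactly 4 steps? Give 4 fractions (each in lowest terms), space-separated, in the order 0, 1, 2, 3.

Propagating the distribution step by step (d_{t+1} = d_t * P):
d_0 = (0=0, 1=2/3, 2=0, 3=1/3)
  d_1[0] = 0*1/5 + 2/3*3/10 + 0*2/5 + 1/3*1/5 = 4/15
  d_1[1] = 0*1/10 + 2/3*1/5 + 0*1/5 + 1/3*1/5 = 1/5
  d_1[2] = 0*1/5 + 2/3*1/10 + 0*1/5 + 1/3*2/5 = 1/5
  d_1[3] = 0*1/2 + 2/3*2/5 + 0*1/5 + 1/3*1/5 = 1/3
d_1 = (0=4/15, 1=1/5, 2=1/5, 3=1/3)
  d_2[0] = 4/15*1/5 + 1/5*3/10 + 1/5*2/5 + 1/3*1/5 = 13/50
  d_2[1] = 4/15*1/10 + 1/5*1/5 + 1/5*1/5 + 1/3*1/5 = 13/75
  d_2[2] = 4/15*1/5 + 1/5*1/10 + 1/5*1/5 + 1/3*2/5 = 37/150
  d_2[3] = 4/15*1/2 + 1/5*2/5 + 1/5*1/5 + 1/3*1/5 = 8/25
d_2 = (0=13/50, 1=13/75, 2=37/150, 3=8/25)
  d_3[0] = 13/50*1/5 + 13/75*3/10 + 37/150*2/5 + 8/25*1/5 = 4/15
  d_3[1] = 13/50*1/10 + 13/75*1/5 + 37/150*1/5 + 8/25*1/5 = 87/500
  d_3[2] = 13/50*1/5 + 13/75*1/10 + 37/150*1/5 + 8/25*2/5 = 37/150
  d_3[3] = 13/50*1/2 + 13/75*2/5 + 37/150*1/5 + 8/25*1/5 = 469/1500
d_3 = (0=4/15, 1=87/500, 2=37/150, 3=469/1500)
  d_4[0] = 4/15*1/5 + 87/500*3/10 + 37/150*2/5 + 469/1500*1/5 = 4001/15000
  d_4[1] = 4/15*1/10 + 87/500*1/5 + 37/150*1/5 + 469/1500*1/5 = 13/75
  d_4[2] = 4/15*1/5 + 87/500*1/10 + 37/150*1/5 + 469/1500*2/5 = 3677/15000
  d_4[3] = 4/15*1/2 + 87/500*2/5 + 37/150*1/5 + 469/1500*1/5 = 787/2500
d_4 = (0=4001/15000, 1=13/75, 2=3677/15000, 3=787/2500)

Answer: 4001/15000 13/75 3677/15000 787/2500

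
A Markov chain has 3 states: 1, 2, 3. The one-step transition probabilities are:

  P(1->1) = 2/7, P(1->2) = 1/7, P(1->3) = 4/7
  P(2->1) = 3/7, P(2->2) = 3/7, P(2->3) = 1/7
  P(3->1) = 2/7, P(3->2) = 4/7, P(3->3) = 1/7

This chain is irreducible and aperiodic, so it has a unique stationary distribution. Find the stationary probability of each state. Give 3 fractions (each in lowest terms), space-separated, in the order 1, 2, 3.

Answer: 20/59 22/59 17/59

Derivation:
The stationary distribution satisfies pi = pi * P, i.e.:
  pi_1 = 2/7*pi_1 + 3/7*pi_2 + 2/7*pi_3
  pi_2 = 1/7*pi_1 + 3/7*pi_2 + 4/7*pi_3
  pi_3 = 4/7*pi_1 + 1/7*pi_2 + 1/7*pi_3
with normalization: pi_1 + pi_2 + pi_3 = 1.

Using the first 2 balance equations plus normalization, the linear system A*pi = b is:
  [-5/7, 3/7, 2/7] . pi = 0
  [1/7, -4/7, 4/7] . pi = 0
  [1, 1, 1] . pi = 1

Solving yields:
  pi_1 = 20/59
  pi_2 = 22/59
  pi_3 = 17/59

Verification (pi * P):
  20/59*2/7 + 22/59*3/7 + 17/59*2/7 = 20/59 = pi_1  (ok)
  20/59*1/7 + 22/59*3/7 + 17/59*4/7 = 22/59 = pi_2  (ok)
  20/59*4/7 + 22/59*1/7 + 17/59*1/7 = 17/59 = pi_3  (ok)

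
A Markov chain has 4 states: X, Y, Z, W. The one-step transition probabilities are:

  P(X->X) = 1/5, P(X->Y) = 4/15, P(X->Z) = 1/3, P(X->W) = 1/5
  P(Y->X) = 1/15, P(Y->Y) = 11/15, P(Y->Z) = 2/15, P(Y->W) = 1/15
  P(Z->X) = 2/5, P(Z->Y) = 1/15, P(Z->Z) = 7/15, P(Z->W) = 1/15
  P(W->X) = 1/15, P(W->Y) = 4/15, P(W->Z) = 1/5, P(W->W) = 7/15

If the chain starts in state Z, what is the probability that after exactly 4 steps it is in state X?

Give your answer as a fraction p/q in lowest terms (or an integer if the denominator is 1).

Answer: 10358/50625

Derivation:
Computing P^4 by repeated multiplication:
P^1 =
  X: [1/5, 4/15, 1/3, 1/5]
  Y: [1/15, 11/15, 2/15, 1/15]
  Z: [2/5, 1/15, 7/15, 1/15]
  W: [1/15, 4/15, 1/5, 7/15]
P^2 =
  X: [46/225, 73/225, 67/225, 13/75]
  Y: [3/25, 131/225, 44/225, 23/225]
  Z: [62/225, 46/225, 28/75, 11/75]
  W: [32/225, 79/225, 11/45, 59/225]
P^3 =
  X: [652/3375, 242/675, 962/3375, 551/3375]
  Y: [499/3375, 337/675, 86/375, 139/1125]
  Z: [769/3375, 194/675, 121/375, 547/3375]
  W: [188/1125, 1288/3375, 176/675, 643/3375]
P^4 =
  X: [3163/16875, 19084/50625, 521/1875, 1597/10125]
  Y: [8243/50625, 22973/50625, 4178/16875, 11/81]
  Z: [10358/50625, 17023/50625, 15049/50625, 1639/10125]
  W: [8903/50625, 19876/50625, 899/3375, 929/5625]

(P^4)[Z -> X] = 10358/50625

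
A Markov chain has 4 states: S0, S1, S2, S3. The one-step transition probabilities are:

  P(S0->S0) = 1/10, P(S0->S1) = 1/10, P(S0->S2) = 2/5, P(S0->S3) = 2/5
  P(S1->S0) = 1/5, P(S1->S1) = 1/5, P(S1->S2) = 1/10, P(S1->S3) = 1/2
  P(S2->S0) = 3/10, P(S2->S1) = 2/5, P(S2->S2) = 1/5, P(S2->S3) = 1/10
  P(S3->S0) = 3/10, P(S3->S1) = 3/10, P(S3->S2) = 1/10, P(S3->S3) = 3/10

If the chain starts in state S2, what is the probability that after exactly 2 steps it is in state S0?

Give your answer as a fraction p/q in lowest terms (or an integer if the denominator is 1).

Answer: 1/5

Derivation:
Computing P^2 by repeated multiplication:
P^1 =
  S0: [1/10, 1/10, 2/5, 2/5]
  S1: [1/5, 1/5, 1/10, 1/2]
  S2: [3/10, 2/5, 1/5, 1/10]
  S3: [3/10, 3/10, 1/10, 3/10]
P^2 =
  S0: [27/100, 31/100, 17/100, 1/4]
  S1: [6/25, 1/4, 17/100, 17/50]
  S2: [1/5, 11/50, 21/100, 37/100]
  S3: [21/100, 11/50, 1/5, 37/100]

(P^2)[S2 -> S0] = 1/5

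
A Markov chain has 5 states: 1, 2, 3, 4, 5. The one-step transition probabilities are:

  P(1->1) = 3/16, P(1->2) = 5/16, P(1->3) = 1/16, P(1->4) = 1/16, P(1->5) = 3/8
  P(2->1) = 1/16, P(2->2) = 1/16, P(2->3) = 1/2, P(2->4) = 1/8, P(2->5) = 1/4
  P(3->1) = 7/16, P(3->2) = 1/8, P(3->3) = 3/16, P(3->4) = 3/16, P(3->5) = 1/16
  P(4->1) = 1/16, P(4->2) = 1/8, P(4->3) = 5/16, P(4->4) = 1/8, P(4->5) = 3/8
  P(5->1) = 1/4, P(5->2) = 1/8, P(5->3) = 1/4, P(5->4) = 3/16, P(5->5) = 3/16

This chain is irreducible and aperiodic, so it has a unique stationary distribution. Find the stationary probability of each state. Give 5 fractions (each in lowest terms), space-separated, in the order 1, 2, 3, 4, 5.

The stationary distribution satisfies pi = pi * P, i.e.:
  pi_1 = 3/16*pi_1 + 1/16*pi_2 + 7/16*pi_3 + 1/16*pi_4 + 1/4*pi_5
  pi_2 = 5/16*pi_1 + 1/16*pi_2 + 1/8*pi_3 + 1/8*pi_4 + 1/8*pi_5
  pi_3 = 1/16*pi_1 + 1/2*pi_2 + 3/16*pi_3 + 5/16*pi_4 + 1/4*pi_5
  pi_4 = 1/16*pi_1 + 1/8*pi_2 + 3/16*pi_3 + 1/8*pi_4 + 3/16*pi_5
  pi_5 = 3/8*pi_1 + 1/4*pi_2 + 1/16*pi_3 + 3/8*pi_4 + 3/16*pi_5
with normalization: pi_1 + pi_2 + pi_3 + pi_4 + pi_5 = 1.

Using the first 4 balance equations plus normalization, the linear system A*pi = b is:
  [-13/16, 1/16, 7/16, 1/16, 1/4] . pi = 0
  [5/16, -15/16, 1/8, 1/8, 1/8] . pi = 0
  [1/16, 1/2, -13/16, 5/16, 1/4] . pi = 0
  [1/16, 1/8, 3/16, -7/8, 3/16] . pi = 0
  [1, 1, 1, 1, 1] . pi = 1

Solving yields:
  pi_1 = 19442/86335
  pi_2 = 13588/86335
  pi_3 = 4159/17267
  pi_4 = 12149/86335
  pi_5 = 20361/86335

Verification (pi * P):
  19442/86335*3/16 + 13588/86335*1/16 + 4159/17267*7/16 + 12149/86335*1/16 + 20361/86335*1/4 = 19442/86335 = pi_1  (ok)
  19442/86335*5/16 + 13588/86335*1/16 + 4159/17267*1/8 + 12149/86335*1/8 + 20361/86335*1/8 = 13588/86335 = pi_2  (ok)
  19442/86335*1/16 + 13588/86335*1/2 + 4159/17267*3/16 + 12149/86335*5/16 + 20361/86335*1/4 = 4159/17267 = pi_3  (ok)
  19442/86335*1/16 + 13588/86335*1/8 + 4159/17267*3/16 + 12149/86335*1/8 + 20361/86335*3/16 = 12149/86335 = pi_4  (ok)
  19442/86335*3/8 + 13588/86335*1/4 + 4159/17267*1/16 + 12149/86335*3/8 + 20361/86335*3/16 = 20361/86335 = pi_5  (ok)

Answer: 19442/86335 13588/86335 4159/17267 12149/86335 20361/86335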